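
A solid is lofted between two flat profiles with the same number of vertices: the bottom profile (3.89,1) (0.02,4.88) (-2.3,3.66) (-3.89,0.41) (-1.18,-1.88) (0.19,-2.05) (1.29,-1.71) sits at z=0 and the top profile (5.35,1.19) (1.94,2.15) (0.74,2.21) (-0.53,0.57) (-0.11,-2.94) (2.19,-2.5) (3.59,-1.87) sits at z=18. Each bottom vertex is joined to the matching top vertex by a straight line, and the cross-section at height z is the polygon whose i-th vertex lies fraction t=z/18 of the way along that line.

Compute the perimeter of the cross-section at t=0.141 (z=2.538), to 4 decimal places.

Perimeter at t=0.141: 20.7904

Cross-section at t=0.141: each vertex is (1-t)·p0[i] + t·p1[i].
  v1: (1-0.141)·(3.89,1) + 0.141·(5.35,1.19) = (4.0959,1.0268)
  v2: (1-0.141)·(0.02,4.88) + 0.141·(1.94,2.15) = (0.2907,4.4951)
  v3: (1-0.141)·(-2.3,3.66) + 0.141·(0.74,2.21) = (-1.8714,3.4556)
  v4: (1-0.141)·(-3.89,0.41) + 0.141·(-0.53,0.57) = (-3.4162,0.4326)
  v5: (1-0.141)·(-1.18,-1.88) + 0.141·(-0.11,-2.94) = (-1.0291,-2.0295)
  v6: (1-0.141)·(0.19,-2.05) + 0.141·(2.19,-2.5) = (0.4720,-2.1134)
  v7: (1-0.141)·(1.29,-1.71) + 0.141·(3.59,-1.87) = (1.6143,-1.7326)
Perimeter = Σ |v_{i+1} − v_i|:
  edge 1→2: √(-3.8051² + 3.4683²) = 5.1486 (running 5.1486)
  edge 2→3: √(-2.1621² + -1.0395²) = 2.3990 (running 7.5476)
  edge 3→4: √(-1.5449² + -3.0230²) = 3.3949 (running 10.9425)
  edge 4→5: √(2.3871² + -2.4620²) = 3.4293 (running 14.3717)
  edge 5→6: √(1.5011² + -0.0840²) = 1.5035 (running 15.8752)
  edge 6→7: √(1.1423² + 0.3809²) = 1.2041 (running 17.0793)
  edge 7→1: √(2.4816² + 2.7593²) = 3.7111 (running 20.7904)
Perimeter = 20.7904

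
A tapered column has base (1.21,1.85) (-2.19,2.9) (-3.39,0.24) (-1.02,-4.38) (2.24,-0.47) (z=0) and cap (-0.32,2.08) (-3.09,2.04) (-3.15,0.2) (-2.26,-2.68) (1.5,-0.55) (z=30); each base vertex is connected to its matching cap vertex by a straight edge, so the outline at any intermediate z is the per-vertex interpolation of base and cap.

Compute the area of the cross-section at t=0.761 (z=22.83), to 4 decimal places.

Area at t=0.761: 16.2361

Cross-section at t=0.761: each vertex is (1-t)·p0[i] + t·p1[i].
  v1: (1-0.761)·(1.21,1.85) + 0.761·(-0.32,2.08) = (0.0457,2.0250)
  v2: (1-0.761)·(-2.19,2.9) + 0.761·(-3.09,2.04) = (-2.8749,2.2455)
  v3: (1-0.761)·(-3.39,0.24) + 0.761·(-3.15,0.2) = (-3.2074,0.2096)
  v4: (1-0.761)·(-1.02,-4.38) + 0.761·(-2.26,-2.68) = (-1.9636,-3.0863)
  v5: (1-0.761)·(2.24,-0.47) + 0.761·(1.5,-0.55) = (1.6769,-0.5309)
Shoelace sum Σ(x_i·y_{i+1} − x_{i+1}·y_i):
  i=1: 0.0457·2.2455 − -2.8749·2.0250 = +5.9243 (running +5.9243)
  i=2: -2.8749·0.2096 − -3.2074·2.2455 = +6.5998 (running +12.5241)
  i=3: -3.2074·-3.0863 − -1.9636·0.2096 = +10.3104 (running +22.8345)
  i=4: -1.9636·-0.5309 − 1.6769·-3.0863 = +6.2178 (running +29.0522)
  i=5: 1.6769·2.0250 − 0.0457·-0.5309 = +3.4199 (running +32.4722)
Area = |Σ|/2 = |32.4722|/2 = 16.2361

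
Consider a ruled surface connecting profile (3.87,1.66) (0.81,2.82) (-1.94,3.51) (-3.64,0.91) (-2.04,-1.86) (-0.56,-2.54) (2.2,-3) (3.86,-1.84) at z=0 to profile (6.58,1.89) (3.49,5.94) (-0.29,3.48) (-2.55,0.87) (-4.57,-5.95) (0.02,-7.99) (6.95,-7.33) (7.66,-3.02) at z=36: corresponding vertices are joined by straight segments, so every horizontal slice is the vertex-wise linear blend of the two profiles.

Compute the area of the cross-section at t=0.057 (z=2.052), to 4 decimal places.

Cross-section at t=0.057: each vertex is (1-t)·p0[i] + t·p1[i].
  v1: (1-0.057)·(3.87,1.66) + 0.057·(6.58,1.89) = (4.0245,1.6731)
  v2: (1-0.057)·(0.81,2.82) + 0.057·(3.49,5.94) = (0.9628,2.9978)
  v3: (1-0.057)·(-1.94,3.51) + 0.057·(-0.29,3.48) = (-1.8459,3.5083)
  v4: (1-0.057)·(-3.64,0.91) + 0.057·(-2.55,0.87) = (-3.5779,0.9077)
  v5: (1-0.057)·(-2.04,-1.86) + 0.057·(-4.57,-5.95) = (-2.1842,-2.0931)
  v6: (1-0.057)·(-0.56,-2.54) + 0.057·(0.02,-7.99) = (-0.5269,-2.8506)
  v7: (1-0.057)·(2.2,-3) + 0.057·(6.95,-7.33) = (2.4708,-3.2468)
  v8: (1-0.057)·(3.86,-1.84) + 0.057·(7.66,-3.02) = (4.0766,-1.9073)
Shoelace sum Σ(x_i·y_{i+1} − x_{i+1}·y_i):
  i=1: 4.0245·2.9978 − 0.9628·1.6731 = +10.4539 (running +10.4539)
  i=2: 0.9628·3.5083 − -1.8459·2.9978 = +8.9115 (running +19.3654)
  i=3: -1.8459·0.9077 − -3.5779·3.5083 = +10.8766 (running +30.2420)
  i=4: -3.5779·-2.0931 − -2.1842·0.9077 = +9.4716 (running +39.7136)
  i=5: -2.1842·-2.8506 − -0.5269·-2.0931 = +5.1235 (running +44.8371)
  i=6: -0.5269·-3.2468 − 2.4708·-2.8506 = +8.7541 (running +53.5912)
  i=7: 2.4708·-1.9073 − 4.0766·-3.2468 = +8.5236 (running +62.1148)
  i=8: 4.0766·1.6731 − 4.0245·-1.9073 = +14.4963 (running +76.6111)
Area = |Σ|/2 = |76.6111|/2 = 38.3055

Area at t=0.057: 38.3055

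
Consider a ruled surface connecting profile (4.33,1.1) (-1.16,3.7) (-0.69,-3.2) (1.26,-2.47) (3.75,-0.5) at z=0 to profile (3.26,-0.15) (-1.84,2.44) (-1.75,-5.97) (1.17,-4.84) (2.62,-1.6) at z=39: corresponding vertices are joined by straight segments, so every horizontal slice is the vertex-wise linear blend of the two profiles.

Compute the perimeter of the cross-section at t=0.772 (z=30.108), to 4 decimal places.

Perimeter at t=0.772: 21.7696

Cross-section at t=0.772: each vertex is (1-t)·p0[i] + t·p1[i].
  v1: (1-0.772)·(4.33,1.1) + 0.772·(3.26,-0.15) = (3.5040,0.1350)
  v2: (1-0.772)·(-1.16,3.7) + 0.772·(-1.84,2.44) = (-1.6850,2.7273)
  v3: (1-0.772)·(-0.69,-3.2) + 0.772·(-1.75,-5.97) = (-1.5083,-5.3384)
  v4: (1-0.772)·(1.26,-2.47) + 0.772·(1.17,-4.84) = (1.1905,-4.2996)
  v5: (1-0.772)·(3.75,-0.5) + 0.772·(2.62,-1.6) = (2.8776,-1.3492)
Perimeter = Σ |v_{i+1} − v_i|:
  edge 1→2: √(-5.1889² + 2.5923²) = 5.8004 (running 5.8004)
  edge 2→3: √(0.1766² + -8.0657²) = 8.0677 (running 13.8681)
  edge 3→4: √(2.6988² + 1.0388²) = 2.8919 (running 16.7599)
  edge 4→5: √(1.6871² + 2.9504²) = 3.3987 (running 20.1587)
  edge 5→1: √(0.6263² + 1.4842²) = 1.6109 (running 21.7696)
Perimeter = 21.7696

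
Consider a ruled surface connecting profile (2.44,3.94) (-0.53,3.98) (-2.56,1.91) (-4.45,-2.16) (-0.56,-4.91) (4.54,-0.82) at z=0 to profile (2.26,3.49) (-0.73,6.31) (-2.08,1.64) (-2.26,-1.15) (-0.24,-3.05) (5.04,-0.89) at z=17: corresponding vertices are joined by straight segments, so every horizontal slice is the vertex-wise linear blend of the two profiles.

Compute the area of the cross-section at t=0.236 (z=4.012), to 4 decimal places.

Area at t=0.236: 46.4018

Cross-section at t=0.236: each vertex is (1-t)·p0[i] + t·p1[i].
  v1: (1-0.236)·(2.44,3.94) + 0.236·(2.26,3.49) = (2.3975,3.8338)
  v2: (1-0.236)·(-0.53,3.98) + 0.236·(-0.73,6.31) = (-0.5772,4.5299)
  v3: (1-0.236)·(-2.56,1.91) + 0.236·(-2.08,1.64) = (-2.4467,1.8463)
  v4: (1-0.236)·(-4.45,-2.16) + 0.236·(-2.26,-1.15) = (-3.9332,-1.9216)
  v5: (1-0.236)·(-0.56,-4.91) + 0.236·(-0.24,-3.05) = (-0.4845,-4.4710)
  v6: (1-0.236)·(4.54,-0.82) + 0.236·(5.04,-0.89) = (4.6580,-0.8365)
Shoelace sum Σ(x_i·y_{i+1} − x_{i+1}·y_i):
  i=1: 2.3975·4.5299 − -0.5772·3.8338 = +13.0733 (running +13.0733)
  i=2: -0.5772·1.8463 − -2.4467·4.5299 = +10.0177 (running +23.0910)
  i=3: -2.4467·-1.9216 − -3.9332·1.8463 = +11.9634 (running +35.0545)
  i=4: -3.9332·-4.4710 − -0.4845·-1.9216 = +16.6543 (running +51.7088)
  i=5: -0.4845·-0.8365 − 4.6580·-4.4710 = +21.2314 (running +72.9402)
  i=6: 4.6580·3.8338 − 2.3975·-0.8365 = +19.8634 (running +92.8036)
Area = |Σ|/2 = |92.8036|/2 = 46.4018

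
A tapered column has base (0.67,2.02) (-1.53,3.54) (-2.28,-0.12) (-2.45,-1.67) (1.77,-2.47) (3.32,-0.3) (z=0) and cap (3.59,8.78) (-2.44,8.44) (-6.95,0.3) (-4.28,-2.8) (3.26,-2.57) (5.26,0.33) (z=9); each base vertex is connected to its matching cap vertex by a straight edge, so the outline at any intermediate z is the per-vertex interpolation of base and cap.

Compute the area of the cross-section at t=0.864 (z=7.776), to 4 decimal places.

Area at t=0.864: 89.8262

Cross-section at t=0.864: each vertex is (1-t)·p0[i] + t·p1[i].
  v1: (1-0.864)·(0.67,2.02) + 0.864·(3.59,8.78) = (3.1929,7.8606)
  v2: (1-0.864)·(-1.53,3.54) + 0.864·(-2.44,8.44) = (-2.3162,7.7736)
  v3: (1-0.864)·(-2.28,-0.12) + 0.864·(-6.95,0.3) = (-6.3149,0.2429)
  v4: (1-0.864)·(-2.45,-1.67) + 0.864·(-4.28,-2.8) = (-4.0311,-2.6463)
  v5: (1-0.864)·(1.77,-2.47) + 0.864·(3.26,-2.57) = (3.0574,-2.5564)
  v6: (1-0.864)·(3.32,-0.3) + 0.864·(5.26,0.33) = (4.9962,0.2443)
Shoelace sum Σ(x_i·y_{i+1} − x_{i+1}·y_i):
  i=1: 3.1929·7.7736 − -2.3162·7.8606 = +43.0273 (running +43.0273)
  i=2: -2.3162·0.2429 − -6.3149·7.7736 = +48.5268 (running +91.5541)
  i=3: -6.3149·-2.6463 − -4.0311·0.2429 = +17.6903 (running +109.2444)
  i=4: -4.0311·-2.5564 − 3.0574·-2.6463 = +18.3959 (running +127.6403)
  i=5: 3.0574·0.2443 − 4.9962·-2.5564 = +13.5192 (running +141.1594)
  i=6: 4.9962·7.8606 − 3.1929·0.2443 = +38.4929 (running +179.6524)
Area = |Σ|/2 = |179.6524|/2 = 89.8262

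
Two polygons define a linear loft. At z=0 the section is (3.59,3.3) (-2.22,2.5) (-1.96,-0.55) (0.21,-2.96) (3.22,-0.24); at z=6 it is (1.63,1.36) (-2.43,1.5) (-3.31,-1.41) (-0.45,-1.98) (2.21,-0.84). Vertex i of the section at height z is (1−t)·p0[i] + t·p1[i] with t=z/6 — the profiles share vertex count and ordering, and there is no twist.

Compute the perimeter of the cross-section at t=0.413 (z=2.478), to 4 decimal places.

Cross-section at t=0.413: each vertex is (1-t)·p0[i] + t·p1[i].
  v1: (1-0.413)·(3.59,3.3) + 0.413·(1.63,1.36) = (2.7805,2.4988)
  v2: (1-0.413)·(-2.22,2.5) + 0.413·(-2.43,1.5) = (-2.3067,2.0870)
  v3: (1-0.413)·(-1.96,-0.55) + 0.413·(-3.31,-1.41) = (-2.5175,-0.9052)
  v4: (1-0.413)·(0.21,-2.96) + 0.413·(-0.45,-1.98) = (-0.0626,-2.5553)
  v5: (1-0.413)·(3.22,-0.24) + 0.413·(2.21,-0.84) = (2.8029,-0.4878)
Perimeter = Σ |v_{i+1} − v_i|:
  edge 1→2: √(-5.0872² + -0.4118²) = 5.1039 (running 5.1039)
  edge 2→3: √(-0.2108² + -2.9922²) = 2.9996 (running 8.1035)
  edge 3→4: √(2.4550² + -1.6501²) = 2.9580 (running 11.0615)
  edge 4→5: √(2.8655² + 2.0675²) = 3.5334 (running 14.5949)
  edge 5→1: √(-0.0224² + 2.9866²) = 2.9867 (running 17.5816)
Perimeter = 17.5816

Perimeter at t=0.413: 17.5816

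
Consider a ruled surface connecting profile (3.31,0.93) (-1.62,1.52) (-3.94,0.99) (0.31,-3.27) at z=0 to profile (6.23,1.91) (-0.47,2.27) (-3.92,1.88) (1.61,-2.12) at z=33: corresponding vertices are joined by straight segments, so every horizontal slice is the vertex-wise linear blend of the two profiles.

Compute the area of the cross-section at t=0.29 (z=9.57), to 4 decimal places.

Cross-section at t=0.29: each vertex is (1-t)·p0[i] + t·p1[i].
  v1: (1-0.29)·(3.31,0.93) + 0.29·(6.23,1.91) = (4.1568,1.2142)
  v2: (1-0.29)·(-1.62,1.52) + 0.29·(-0.47,2.27) = (-1.2865,1.7375)
  v3: (1-0.29)·(-3.94,0.99) + 0.29·(-3.92,1.88) = (-3.9342,1.2481)
  v4: (1-0.29)·(0.31,-3.27) + 0.29·(1.61,-2.12) = (0.6870,-2.9365)
Shoelace sum Σ(x_i·y_{i+1} − x_{i+1}·y_i):
  i=1: 4.1568·1.7375 − -1.2865·1.2142 = +8.7845 (running +8.7845)
  i=2: -1.2865·1.2481 − -3.9342·1.7375 = +5.2300 (running +14.0145)
  i=3: -3.9342·-2.9365 − 0.6870·1.2481 = +10.6953 (running +24.7098)
  i=4: 0.6870·1.2142 − 4.1568·-2.9365 = +13.0406 (running +37.7504)
Area = |Σ|/2 = |37.7504|/2 = 18.8752

Area at t=0.29: 18.8752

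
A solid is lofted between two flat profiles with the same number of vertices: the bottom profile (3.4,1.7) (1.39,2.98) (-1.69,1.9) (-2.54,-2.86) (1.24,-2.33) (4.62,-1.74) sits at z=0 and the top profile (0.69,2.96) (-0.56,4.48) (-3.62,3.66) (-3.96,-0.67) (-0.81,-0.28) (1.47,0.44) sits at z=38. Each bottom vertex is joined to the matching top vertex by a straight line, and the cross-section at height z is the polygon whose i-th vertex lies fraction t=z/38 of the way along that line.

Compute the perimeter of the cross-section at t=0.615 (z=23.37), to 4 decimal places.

Perimeter at t=0.615: 19.0657

Cross-section at t=0.615: each vertex is (1-t)·p0[i] + t·p1[i].
  v1: (1-0.615)·(3.4,1.7) + 0.615·(0.69,2.96) = (1.7333,2.4749)
  v2: (1-0.615)·(1.39,2.98) + 0.615·(-0.56,4.48) = (0.1907,3.9025)
  v3: (1-0.615)·(-1.69,1.9) + 0.615·(-3.62,3.66) = (-2.8769,2.9824)
  v4: (1-0.615)·(-2.54,-2.86) + 0.615·(-3.96,-0.67) = (-3.4133,-1.5131)
  v5: (1-0.615)·(1.24,-2.33) + 0.615·(-0.81,-0.28) = (-0.0208,-1.0693)
  v6: (1-0.615)·(4.62,-1.74) + 0.615·(1.47,0.44) = (2.6828,-0.3993)
Perimeter = Σ |v_{i+1} − v_i|:
  edge 1→2: √(-1.5426² + 1.4276²) = 2.1018 (running 2.1018)
  edge 2→3: √(-3.0677² + -0.9201²) = 3.2027 (running 5.3045)
  edge 3→4: √(-0.5364² + -4.4955²) = 4.5274 (running 9.8320)
  edge 4→5: √(3.3925² + 0.4439²) = 3.4215 (running 13.2534)
  edge 5→6: √(2.7035² + 0.6700²) = 2.7853 (running 16.0387)
  edge 6→1: √(-0.9494² + 2.8742²) = 3.0269 (running 19.0657)
Perimeter = 19.0657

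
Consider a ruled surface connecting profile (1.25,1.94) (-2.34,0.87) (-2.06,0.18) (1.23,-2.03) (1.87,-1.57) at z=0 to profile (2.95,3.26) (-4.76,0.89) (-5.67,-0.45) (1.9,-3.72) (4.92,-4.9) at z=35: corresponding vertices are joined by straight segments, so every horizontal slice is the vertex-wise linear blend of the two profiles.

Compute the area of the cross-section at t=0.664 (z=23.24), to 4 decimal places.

Cross-section at t=0.664: each vertex is (1-t)·p0[i] + t·p1[i].
  v1: (1-0.664)·(1.25,1.94) + 0.664·(2.95,3.26) = (2.3788,2.8165)
  v2: (1-0.664)·(-2.34,0.87) + 0.664·(-4.76,0.89) = (-3.9469,0.8833)
  v3: (1-0.664)·(-2.06,0.18) + 0.664·(-5.67,-0.45) = (-4.4570,-0.2383)
  v4: (1-0.664)·(1.23,-2.03) + 0.664·(1.9,-3.72) = (1.6749,-3.1522)
  v5: (1-0.664)·(1.87,-1.57) + 0.664·(4.92,-4.9) = (3.8952,-3.7811)
Shoelace sum Σ(x_i·y_{i+1} − x_{i+1}·y_i):
  i=1: 2.3788·0.8833 − -3.9469·2.8165 = +13.2175 (running +13.2175)
  i=2: -3.9469·-0.2383 − -4.4570·0.8833 = +4.8774 (running +18.0949)
  i=3: -4.4570·-3.1522 − 1.6749·-0.2383 = +14.4485 (running +32.5434)
  i=4: 1.6749·-3.7811 − 3.8952·-3.1522 = +5.9454 (running +38.4887)
  i=5: 3.8952·2.8165 − 2.3788·-3.7811 = +19.9653 (running +58.4540)
Area = |Σ|/2 = |58.4540|/2 = 29.2270

Area at t=0.664: 29.2270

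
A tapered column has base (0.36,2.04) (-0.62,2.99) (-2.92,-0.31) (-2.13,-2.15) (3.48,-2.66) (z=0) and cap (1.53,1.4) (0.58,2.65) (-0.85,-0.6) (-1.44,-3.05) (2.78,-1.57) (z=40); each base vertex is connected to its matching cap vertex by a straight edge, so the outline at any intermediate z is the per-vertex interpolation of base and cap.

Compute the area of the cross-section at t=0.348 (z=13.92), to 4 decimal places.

Cross-section at t=0.348: each vertex is (1-t)·p0[i] + t·p1[i].
  v1: (1-0.348)·(0.36,2.04) + 0.348·(1.53,1.4) = (0.7672,1.8173)
  v2: (1-0.348)·(-0.62,2.99) + 0.348·(0.58,2.65) = (-0.2024,2.8717)
  v3: (1-0.348)·(-2.92,-0.31) + 0.348·(-0.85,-0.6) = (-2.1996,-0.4109)
  v4: (1-0.348)·(-2.13,-2.15) + 0.348·(-1.44,-3.05) = (-1.8899,-2.4632)
  v5: (1-0.348)·(3.48,-2.66) + 0.348·(2.78,-1.57) = (3.2364,-2.2807)
Shoelace sum Σ(x_i·y_{i+1} − x_{i+1}·y_i):
  i=1: 0.7672·2.8717 − -0.2024·1.8173 = +2.5709 (running +2.5709)
  i=2: -0.2024·-0.4109 − -2.1996·2.8717 = +6.3998 (running +8.9707)
  i=3: -2.1996·-2.4632 − -1.8899·-0.4109 = +4.6416 (running +13.6123)
  i=4: -1.8899·-2.2807 − 3.2364·-2.4632 = +12.2821 (running +25.8944)
  i=5: 3.2364·1.8173 − 0.7672·-2.2807 = +7.6311 (running +33.5255)
Area = |Σ|/2 = |33.5255|/2 = 16.7627

Area at t=0.348: 16.7627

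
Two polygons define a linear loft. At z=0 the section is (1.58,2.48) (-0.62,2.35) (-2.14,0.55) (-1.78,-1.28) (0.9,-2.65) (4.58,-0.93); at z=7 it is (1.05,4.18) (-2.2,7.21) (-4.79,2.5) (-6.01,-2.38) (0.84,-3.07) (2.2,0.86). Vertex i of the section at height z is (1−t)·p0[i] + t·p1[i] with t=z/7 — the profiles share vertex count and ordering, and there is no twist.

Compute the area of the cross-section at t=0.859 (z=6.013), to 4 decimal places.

Cross-section at t=0.859: each vertex is (1-t)·p0[i] + t·p1[i].
  v1: (1-0.859)·(1.58,2.48) + 0.859·(1.05,4.18) = (1.1247,3.9403)
  v2: (1-0.859)·(-0.62,2.35) + 0.859·(-2.2,7.21) = (-1.9772,6.5247)
  v3: (1-0.859)·(-2.14,0.55) + 0.859·(-4.79,2.5) = (-4.4163,2.2250)
  v4: (1-0.859)·(-1.78,-1.28) + 0.859·(-6.01,-2.38) = (-5.4136,-2.2249)
  v5: (1-0.859)·(0.9,-2.65) + 0.859·(0.84,-3.07) = (0.8485,-3.0108)
  v6: (1-0.859)·(4.58,-0.93) + 0.859·(2.2,0.86) = (2.5356,0.6076)
Shoelace sum Σ(x_i·y_{i+1} − x_{i+1}·y_i):
  i=1: 1.1247·6.5247 − -1.9772·3.9403 = +15.1294 (running +15.1294)
  i=2: -1.9772·2.2250 − -4.4163·6.5247 = +24.4161 (running +39.5455)
  i=3: -4.4163·-2.2249 − -5.4136·2.2250 = +21.8714 (running +61.4169)
  i=4: -5.4136·-3.0108 − 0.8485·-2.2249 = +18.1868 (running +79.6037)
  i=5: 0.8485·0.6076 − 2.5356·-3.0108 = +8.1496 (running +87.7533)
  i=6: 2.5356·3.9403 − 1.1247·0.6076 = +9.3075 (running +97.0609)
Area = |Σ|/2 = |97.0609|/2 = 48.5304

Area at t=0.859: 48.5304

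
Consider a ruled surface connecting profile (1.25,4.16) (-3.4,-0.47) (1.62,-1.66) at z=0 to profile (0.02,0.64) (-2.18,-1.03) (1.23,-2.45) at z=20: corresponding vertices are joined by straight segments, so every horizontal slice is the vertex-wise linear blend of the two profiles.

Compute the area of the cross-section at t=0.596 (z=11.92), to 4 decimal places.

Cross-section at t=0.596: each vertex is (1-t)·p0[i] + t·p1[i].
  v1: (1-0.596)·(1.25,4.16) + 0.596·(0.02,0.64) = (0.5169,2.0621)
  v2: (1-0.596)·(-3.4,-0.47) + 0.596·(-2.18,-1.03) = (-2.6729,-0.8038)
  v3: (1-0.596)·(1.62,-1.66) + 0.596·(1.23,-2.45) = (1.3876,-2.1308)
Shoelace sum Σ(x_i·y_{i+1} − x_{i+1}·y_i):
  i=1: 0.5169·-0.8038 − -2.6729·2.0621 = +5.0962 (running +5.0962)
  i=2: -2.6729·-2.1308 − 1.3876·-0.8038 = +6.8107 (running +11.9070)
  i=3: 1.3876·2.0621 − 0.5169·-2.1308 = +3.9627 (running +15.8697)
Area = |Σ|/2 = |15.8697|/2 = 7.9348

Area at t=0.596: 7.9348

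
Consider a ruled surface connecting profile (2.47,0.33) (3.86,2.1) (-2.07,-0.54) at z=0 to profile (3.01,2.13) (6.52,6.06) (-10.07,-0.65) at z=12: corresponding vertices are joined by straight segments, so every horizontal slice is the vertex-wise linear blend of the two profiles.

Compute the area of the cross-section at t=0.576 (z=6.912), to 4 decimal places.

Area at t=0.576: 11.6834

Cross-section at t=0.576: each vertex is (1-t)·p0[i] + t·p1[i].
  v1: (1-0.576)·(2.47,0.33) + 0.576·(3.01,2.13) = (2.7810,1.3668)
  v2: (1-0.576)·(3.86,2.1) + 0.576·(6.52,6.06) = (5.3922,4.3810)
  v3: (1-0.576)·(-2.07,-0.54) + 0.576·(-10.07,-0.65) = (-6.6780,-0.6034)
Shoelace sum Σ(x_i·y_{i+1} − x_{i+1}·y_i):
  i=1: 2.7810·4.3810 − 5.3922·1.3668 = +4.8136 (running +4.8136)
  i=2: 5.3922·-0.6034 − -6.6780·4.3810 = +26.0026 (running +30.8163)
  i=3: -6.6780·1.3668 − 2.7810·-0.6034 = -7.4495 (running +23.3667)
Area = |Σ|/2 = |23.3667|/2 = 11.6834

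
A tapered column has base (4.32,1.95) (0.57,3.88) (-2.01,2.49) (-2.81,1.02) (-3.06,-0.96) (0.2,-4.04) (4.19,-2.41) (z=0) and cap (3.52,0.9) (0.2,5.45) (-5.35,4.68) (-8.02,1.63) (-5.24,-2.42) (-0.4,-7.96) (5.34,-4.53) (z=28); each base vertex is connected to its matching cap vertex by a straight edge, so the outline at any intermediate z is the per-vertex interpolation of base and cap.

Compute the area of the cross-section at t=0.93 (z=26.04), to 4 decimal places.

Area at t=0.93: 100.3103

Cross-section at t=0.93: each vertex is (1-t)·p0[i] + t·p1[i].
  v1: (1-0.93)·(4.32,1.95) + 0.93·(3.52,0.9) = (3.5760,0.9735)
  v2: (1-0.93)·(0.57,3.88) + 0.93·(0.2,5.45) = (0.2259,5.3401)
  v3: (1-0.93)·(-2.01,2.49) + 0.93·(-5.35,4.68) = (-5.1162,4.5267)
  v4: (1-0.93)·(-2.81,1.02) + 0.93·(-8.02,1.63) = (-7.6553,1.5873)
  v5: (1-0.93)·(-3.06,-0.96) + 0.93·(-5.24,-2.42) = (-5.0874,-2.3178)
  v6: (1-0.93)·(0.2,-4.04) + 0.93·(-0.4,-7.96) = (-0.3580,-7.6856)
  v7: (1-0.93)·(4.19,-2.41) + 0.93·(5.34,-4.53) = (5.2595,-4.3816)
Shoelace sum Σ(x_i·y_{i+1} − x_{i+1}·y_i):
  i=1: 3.5760·5.3401 − 0.2259·0.9735 = +18.8763 (running +18.8763)
  i=2: 0.2259·4.5267 − -5.1162·5.3401 = +28.3436 (running +47.2199)
  i=3: -5.1162·1.5873 − -7.6553·4.5267 = +26.5323 (running +73.7522)
  i=4: -7.6553·-2.3178 − -5.0874·1.5873 = +25.8187 (running +99.5709)
  i=5: -5.0874·-7.6856 − -0.3580·-2.3178 = +38.2699 (running +137.8408)
  i=6: -0.3580·-4.3816 − 5.2595·-7.6856 = +41.9910 (running +179.8318)
  i=7: 5.2595·0.9735 − 3.5760·-4.3816 = +20.7887 (running +200.6206)
Area = |Σ|/2 = |200.6206|/2 = 100.3103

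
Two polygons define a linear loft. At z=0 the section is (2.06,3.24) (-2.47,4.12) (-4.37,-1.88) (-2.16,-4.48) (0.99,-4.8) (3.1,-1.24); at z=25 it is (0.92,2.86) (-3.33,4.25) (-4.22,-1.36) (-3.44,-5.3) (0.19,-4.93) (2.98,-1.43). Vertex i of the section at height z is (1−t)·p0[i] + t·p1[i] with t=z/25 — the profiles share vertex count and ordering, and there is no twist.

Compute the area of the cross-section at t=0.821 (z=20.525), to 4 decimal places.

Cross-section at t=0.821: each vertex is (1-t)·p0[i] + t·p1[i].
  v1: (1-0.821)·(2.06,3.24) + 0.821·(0.92,2.86) = (1.1241,2.9280)
  v2: (1-0.821)·(-2.47,4.12) + 0.821·(-3.33,4.25) = (-3.1761,4.2267)
  v3: (1-0.821)·(-4.37,-1.88) + 0.821·(-4.22,-1.36) = (-4.2469,-1.4531)
  v4: (1-0.821)·(-2.16,-4.48) + 0.821·(-3.44,-5.3) = (-3.2109,-5.1532)
  v5: (1-0.821)·(0.99,-4.8) + 0.821·(0.19,-4.93) = (0.3332,-4.9067)
  v6: (1-0.821)·(3.1,-1.24) + 0.821·(2.98,-1.43) = (3.0015,-1.3960)
Shoelace sum Σ(x_i·y_{i+1} − x_{i+1}·y_i):
  i=1: 1.1241·4.2267 − -3.1761·2.9280 = +14.0507 (running +14.0507)
  i=2: -3.1761·-1.4531 − -4.2469·4.2267 = +22.5654 (running +36.6160)
  i=3: -4.2469·-5.1532 − -3.2109·-1.4531 = +17.2193 (running +53.8353)
  i=4: -3.2109·-4.9067 − 0.3332·-5.1532 = +17.4720 (running +71.3073)
  i=5: 0.3332·-1.3960 − 3.0015·-4.9067 = +14.2623 (running +85.5696)
  i=6: 3.0015·2.9280 − 1.1241·-1.3960 = +10.3576 (running +95.9272)
Area = |Σ|/2 = |95.9272|/2 = 47.9636

Area at t=0.821: 47.9636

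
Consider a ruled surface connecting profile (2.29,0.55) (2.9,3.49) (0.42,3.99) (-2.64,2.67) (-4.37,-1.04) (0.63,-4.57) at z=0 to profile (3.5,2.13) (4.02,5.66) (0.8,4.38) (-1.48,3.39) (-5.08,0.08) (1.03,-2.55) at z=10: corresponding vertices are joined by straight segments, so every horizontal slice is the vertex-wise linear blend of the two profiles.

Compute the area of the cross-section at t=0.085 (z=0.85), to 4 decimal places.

Area at t=0.085: 37.0921

Cross-section at t=0.085: each vertex is (1-t)·p0[i] + t·p1[i].
  v1: (1-0.085)·(2.29,0.55) + 0.085·(3.5,2.13) = (2.3929,0.6843)
  v2: (1-0.085)·(2.9,3.49) + 0.085·(4.02,5.66) = (2.9952,3.6745)
  v3: (1-0.085)·(0.42,3.99) + 0.085·(0.8,4.38) = (0.4523,4.0232)
  v4: (1-0.085)·(-2.64,2.67) + 0.085·(-1.48,3.39) = (-2.5414,2.7312)
  v5: (1-0.085)·(-4.37,-1.04) + 0.085·(-5.08,0.08) = (-4.4304,-0.9448)
  v6: (1-0.085)·(0.63,-4.57) + 0.085·(1.03,-2.55) = (0.6640,-4.3983)
Shoelace sum Σ(x_i·y_{i+1} − x_{i+1}·y_i):
  i=1: 2.3929·3.6745 − 2.9952·0.6843 = +6.7428 (running +6.7428)
  i=2: 2.9952·4.0232 − 0.4523·3.6745 = +10.3882 (running +17.1310)
  i=3: 0.4523·2.7312 − -2.5414·4.0232 = +11.4598 (running +28.5907)
  i=4: -2.5414·-0.9448 − -4.4304·2.7312 = +14.5013 (running +43.0920)
  i=5: -4.4304·-4.3983 − 0.6640·-0.9448 = +20.1134 (running +63.2054)
  i=6: 0.6640·0.6843 − 2.3929·-4.3983 = +10.9788 (running +74.1842)
Area = |Σ|/2 = |74.1842|/2 = 37.0921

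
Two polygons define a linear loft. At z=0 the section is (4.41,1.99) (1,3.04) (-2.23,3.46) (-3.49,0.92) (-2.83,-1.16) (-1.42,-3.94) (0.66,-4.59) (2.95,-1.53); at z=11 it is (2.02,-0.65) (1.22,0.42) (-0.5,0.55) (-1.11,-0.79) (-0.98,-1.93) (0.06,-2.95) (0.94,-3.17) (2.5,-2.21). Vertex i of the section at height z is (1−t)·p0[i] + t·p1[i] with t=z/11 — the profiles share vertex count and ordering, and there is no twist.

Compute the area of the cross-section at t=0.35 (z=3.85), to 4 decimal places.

Area at t=0.35: 27.6674

Cross-section at t=0.35: each vertex is (1-t)·p0[i] + t·p1[i].
  v1: (1-0.35)·(4.41,1.99) + 0.35·(2.02,-0.65) = (3.5735,1.0660)
  v2: (1-0.35)·(1,3.04) + 0.35·(1.22,0.42) = (1.0770,2.1230)
  v3: (1-0.35)·(-2.23,3.46) + 0.35·(-0.5,0.55) = (-1.6245,2.4415)
  v4: (1-0.35)·(-3.49,0.92) + 0.35·(-1.11,-0.79) = (-2.6570,0.3215)
  v5: (1-0.35)·(-2.83,-1.16) + 0.35·(-0.98,-1.93) = (-2.1825,-1.4295)
  v6: (1-0.35)·(-1.42,-3.94) + 0.35·(0.06,-2.95) = (-0.9020,-3.5935)
  v7: (1-0.35)·(0.66,-4.59) + 0.35·(0.94,-3.17) = (0.7580,-4.0930)
  v8: (1-0.35)·(2.95,-1.53) + 0.35·(2.5,-2.21) = (2.7925,-1.7680)
Shoelace sum Σ(x_i·y_{i+1} − x_{i+1}·y_i):
  i=1: 3.5735·2.1230 − 1.0770·1.0660 = +6.4385 (running +6.4385)
  i=2: 1.0770·2.4415 − -1.6245·2.1230 = +6.0783 (running +12.5168)
  i=3: -1.6245·0.3215 − -2.6570·2.4415 = +5.9648 (running +18.4816)
  i=4: -2.6570·-1.4295 − -2.1825·0.3215 = +4.4999 (running +22.9814)
  i=5: -2.1825·-3.5935 − -0.9020·-1.4295 = +6.5534 (running +29.5348)
  i=6: -0.9020·-4.0930 − 0.7580·-3.5935 = +6.4158 (running +35.9506)
  i=7: 0.7580·-1.7680 − 2.7925·-4.0930 = +10.0896 (running +46.0401)
  i=8: 2.7925·1.0660 − 3.5735·-1.7680 = +9.2948 (running +55.3349)
Area = |Σ|/2 = |55.3349|/2 = 27.6674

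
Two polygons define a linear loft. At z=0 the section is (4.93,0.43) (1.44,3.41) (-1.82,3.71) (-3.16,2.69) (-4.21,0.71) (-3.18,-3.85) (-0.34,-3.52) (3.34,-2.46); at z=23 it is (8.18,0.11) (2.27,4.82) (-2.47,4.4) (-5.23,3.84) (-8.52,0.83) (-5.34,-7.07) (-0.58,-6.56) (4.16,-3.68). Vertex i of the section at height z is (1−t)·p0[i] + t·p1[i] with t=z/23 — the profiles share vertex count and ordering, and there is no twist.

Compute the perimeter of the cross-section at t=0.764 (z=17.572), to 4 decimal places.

Perimeter at t=0.764: 39.6908

Cross-section at t=0.764: each vertex is (1-t)·p0[i] + t·p1[i].
  v1: (1-0.764)·(4.93,0.43) + 0.764·(8.18,0.11) = (7.4130,0.1855)
  v2: (1-0.764)·(1.44,3.41) + 0.764·(2.27,4.82) = (2.0741,4.4872)
  v3: (1-0.764)·(-1.82,3.71) + 0.764·(-2.47,4.4) = (-2.3166,4.2372)
  v4: (1-0.764)·(-3.16,2.69) + 0.764·(-5.23,3.84) = (-4.7415,3.5686)
  v5: (1-0.764)·(-4.21,0.71) + 0.764·(-8.52,0.83) = (-7.5028,0.8017)
  v6: (1-0.764)·(-3.18,-3.85) + 0.764·(-5.34,-7.07) = (-4.8302,-6.3101)
  v7: (1-0.764)·(-0.34,-3.52) + 0.764·(-0.58,-6.56) = (-0.5234,-5.8426)
  v8: (1-0.764)·(3.34,-2.46) + 0.764·(4.16,-3.68) = (3.9665,-3.3921)
Perimeter = Σ |v_{i+1} − v_i|:
  edge 1→2: √(-5.3389² + 4.3017²) = 6.8563 (running 6.8563)
  edge 2→3: √(-4.3907² + -0.2501²) = 4.3978 (running 11.2541)
  edge 3→4: √(-2.4249² + -0.6686²) = 2.5154 (running 13.7695)
  edge 4→5: √(-2.7614² + -2.7669²) = 3.9091 (running 17.6785)
  edge 5→6: √(2.6726² + -7.1118²) = 7.5974 (running 25.2759)
  edge 6→7: √(4.3069² + 0.4675²) = 4.3322 (running 29.6081)
  edge 7→8: √(4.4898² + 2.4505²) = 5.1150 (running 34.7231)
  edge 8→1: √(3.4465² + 3.5776²) = 4.9677 (running 39.6908)
Perimeter = 39.6908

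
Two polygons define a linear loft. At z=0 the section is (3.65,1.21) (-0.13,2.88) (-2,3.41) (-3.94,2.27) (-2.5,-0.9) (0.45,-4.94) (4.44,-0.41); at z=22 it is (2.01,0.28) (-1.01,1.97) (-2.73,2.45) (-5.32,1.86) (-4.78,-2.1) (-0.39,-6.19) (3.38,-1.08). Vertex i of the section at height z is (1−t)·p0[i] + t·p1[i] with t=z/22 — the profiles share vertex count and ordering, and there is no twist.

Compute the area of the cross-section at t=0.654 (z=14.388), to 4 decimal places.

Cross-section at t=0.654: each vertex is (1-t)·p0[i] + t·p1[i].
  v1: (1-0.654)·(3.65,1.21) + 0.654·(2.01,0.28) = (2.5774,0.6018)
  v2: (1-0.654)·(-0.13,2.88) + 0.654·(-1.01,1.97) = (-0.7055,2.2849)
  v3: (1-0.654)·(-2,3.41) + 0.654·(-2.73,2.45) = (-2.4774,2.7822)
  v4: (1-0.654)·(-3.94,2.27) + 0.654·(-5.32,1.86) = (-4.8425,2.0019)
  v5: (1-0.654)·(-2.5,-0.9) + 0.654·(-4.78,-2.1) = (-3.9911,-1.6848)
  v6: (1-0.654)·(0.45,-4.94) + 0.654·(-0.39,-6.19) = (-0.0994,-5.7575)
  v7: (1-0.654)·(4.44,-0.41) + 0.654·(3.38,-1.08) = (3.7468,-0.8482)
Shoelace sum Σ(x_i·y_{i+1} − x_{i+1}·y_i):
  i=1: 2.5774·2.2849 − -0.7055·0.6018 = +6.3137 (running +6.3137)
  i=2: -0.7055·2.7822 − -2.4774·2.2849 = +3.6977 (running +10.0113)
  i=3: -2.4774·2.0019 − -4.8425·2.7822 = +8.5132 (running +18.5246)
  i=4: -4.8425·-1.6848 − -3.9911·2.0019 = +16.1483 (running +34.6729)
  i=5: -3.9911·-5.7575 − -0.0994·-1.6848 = +22.8115 (running +57.4844)
  i=6: -0.0994·-0.8482 − 3.7468·-5.7575 = +21.6562 (running +79.1406)
  i=7: 3.7468·0.6018 − 2.5774·-0.8482 = +4.4409 (running +83.5815)
Area = |Σ|/2 = |83.5815|/2 = 41.7907

Area at t=0.654: 41.7907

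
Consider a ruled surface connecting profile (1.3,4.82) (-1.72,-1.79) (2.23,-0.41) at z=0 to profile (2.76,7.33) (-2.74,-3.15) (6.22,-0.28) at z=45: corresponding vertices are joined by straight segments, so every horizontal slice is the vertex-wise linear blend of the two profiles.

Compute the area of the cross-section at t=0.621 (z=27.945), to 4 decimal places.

Cross-section at t=0.621: each vertex is (1-t)·p0[i] + t·p1[i].
  v1: (1-0.621)·(1.3,4.82) + 0.621·(2.76,7.33) = (2.2067,6.3787)
  v2: (1-0.621)·(-1.72,-1.79) + 0.621·(-2.74,-3.15) = (-2.3534,-2.6346)
  v3: (1-0.621)·(2.23,-0.41) + 0.621·(6.22,-0.28) = (4.7078,-0.3293)
Shoelace sum Σ(x_i·y_{i+1} − x_{i+1}·y_i):
  i=1: 2.2067·-2.6346 − -2.3534·6.3787 = +9.1982 (running +9.1982)
  i=2: -2.3534·-0.3293 − 4.7078·-2.6346 = +13.1779 (running +22.3761)
  i=3: 4.7078·6.3787 − 2.2067·-0.3293 = +30.7562 (running +53.1323)
Area = |Σ|/2 = |53.1323|/2 = 26.5661

Area at t=0.621: 26.5661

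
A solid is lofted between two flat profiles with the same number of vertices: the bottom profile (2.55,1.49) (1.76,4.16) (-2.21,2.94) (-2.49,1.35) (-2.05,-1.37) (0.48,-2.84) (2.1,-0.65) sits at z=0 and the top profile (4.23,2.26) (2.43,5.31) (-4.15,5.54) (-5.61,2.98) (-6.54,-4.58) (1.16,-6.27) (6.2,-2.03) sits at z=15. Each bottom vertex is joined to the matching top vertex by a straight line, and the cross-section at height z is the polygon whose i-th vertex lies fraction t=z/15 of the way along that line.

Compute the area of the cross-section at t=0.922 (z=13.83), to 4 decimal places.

Area at t=0.922: 101.8955

Cross-section at t=0.922: each vertex is (1-t)·p0[i] + t·p1[i].
  v1: (1-0.922)·(2.55,1.49) + 0.922·(4.23,2.26) = (4.0990,2.1999)
  v2: (1-0.922)·(1.76,4.16) + 0.922·(2.43,5.31) = (2.3777,5.2203)
  v3: (1-0.922)·(-2.21,2.94) + 0.922·(-4.15,5.54) = (-3.9987,5.3372)
  v4: (1-0.922)·(-2.49,1.35) + 0.922·(-5.61,2.98) = (-5.3666,2.8529)
  v5: (1-0.922)·(-2.05,-1.37) + 0.922·(-6.54,-4.58) = (-6.1898,-4.3296)
  v6: (1-0.922)·(0.48,-2.84) + 0.922·(1.16,-6.27) = (1.1070,-6.0025)
  v7: (1-0.922)·(2.1,-0.65) + 0.922·(6.2,-2.03) = (5.8802,-1.9224)
Shoelace sum Σ(x_i·y_{i+1} − x_{i+1}·y_i):
  i=1: 4.0990·5.2203 − 2.3777·2.1999 = +16.1669 (running +16.1669)
  i=2: 2.3777·5.3372 − -3.9987·5.2203 = +33.5648 (running +49.7317)
  i=3: -3.9987·2.8529 − -5.3666·5.3372 = +17.2352 (running +66.9669)
  i=4: -5.3666·-4.3296 − -6.1898·2.8529 = +40.8941 (running +107.8609)
  i=5: -6.1898·-6.0025 − 1.1070·-4.3296 = +41.9466 (running +149.8076)
  i=6: 1.1070·-1.9224 − 5.8802·-6.0025 = +33.1677 (running +182.9753)
  i=7: 5.8802·2.1999 − 4.0990·-1.9224 = +20.8158 (running +203.7910)
Area = |Σ|/2 = |203.7910|/2 = 101.8955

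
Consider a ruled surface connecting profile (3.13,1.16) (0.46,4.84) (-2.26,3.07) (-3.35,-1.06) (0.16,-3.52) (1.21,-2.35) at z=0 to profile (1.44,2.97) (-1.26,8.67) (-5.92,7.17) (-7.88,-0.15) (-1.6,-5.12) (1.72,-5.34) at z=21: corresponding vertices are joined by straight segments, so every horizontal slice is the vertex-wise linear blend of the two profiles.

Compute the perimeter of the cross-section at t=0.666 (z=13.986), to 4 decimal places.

Cross-section at t=0.666: each vertex is (1-t)·p0[i] + t·p1[i].
  v1: (1-0.666)·(3.13,1.16) + 0.666·(1.44,2.97) = (2.0045,2.3655)
  v2: (1-0.666)·(0.46,4.84) + 0.666·(-1.26,8.67) = (-0.6855,7.3908)
  v3: (1-0.666)·(-2.26,3.07) + 0.666·(-5.92,7.17) = (-4.6976,5.8006)
  v4: (1-0.666)·(-3.35,-1.06) + 0.666·(-7.88,-0.15) = (-6.3670,-0.4539)
  v5: (1-0.666)·(0.16,-3.52) + 0.666·(-1.6,-5.12) = (-1.0122,-4.5856)
  v6: (1-0.666)·(1.21,-2.35) + 0.666·(1.72,-5.34) = (1.5497,-4.3413)
Perimeter = Σ |v_{i+1} − v_i|:
  edge 1→2: √(-2.6900² + 5.0253²) = 5.7000 (running 5.7000)
  edge 2→3: √(-4.0120² + -1.5902²) = 4.3157 (running 10.0157)
  edge 3→4: √(-1.6694² + -6.2545²) = 6.4735 (running 16.4892)
  edge 4→5: √(5.3548² + -4.1317²) = 6.7635 (running 23.2527)
  edge 5→6: √(2.5618² + 0.2443²) = 2.5734 (running 25.8261)
  edge 6→1: √(0.4548² + 6.7068²) = 6.7222 (running 32.5483)
Perimeter = 32.5483

Perimeter at t=0.666: 32.5483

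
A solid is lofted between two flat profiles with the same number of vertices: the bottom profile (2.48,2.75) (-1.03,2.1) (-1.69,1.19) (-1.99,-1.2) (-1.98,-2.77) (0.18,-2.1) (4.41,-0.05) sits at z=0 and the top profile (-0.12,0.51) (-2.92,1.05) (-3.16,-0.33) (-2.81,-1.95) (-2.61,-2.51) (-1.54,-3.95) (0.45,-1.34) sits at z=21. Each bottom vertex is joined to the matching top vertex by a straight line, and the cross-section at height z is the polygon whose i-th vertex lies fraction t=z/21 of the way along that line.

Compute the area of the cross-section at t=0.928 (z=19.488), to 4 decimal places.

Cross-section at t=0.928: each vertex is (1-t)·p0[i] + t·p1[i].
  v1: (1-0.928)·(2.48,2.75) + 0.928·(-0.12,0.51) = (0.0672,0.6713)
  v2: (1-0.928)·(-1.03,2.1) + 0.928·(-2.92,1.05) = (-2.7839,1.1256)
  v3: (1-0.928)·(-1.69,1.19) + 0.928·(-3.16,-0.33) = (-3.0542,-0.2206)
  v4: (1-0.928)·(-1.99,-1.2) + 0.928·(-2.81,-1.95) = (-2.7510,-1.8960)
  v5: (1-0.928)·(-1.98,-2.77) + 0.928·(-2.61,-2.51) = (-2.5646,-2.5287)
  v6: (1-0.928)·(0.18,-2.1) + 0.928·(-1.54,-3.95) = (-1.4162,-3.8168)
  v7: (1-0.928)·(4.41,-0.05) + 0.928·(0.45,-1.34) = (0.7351,-1.2471)
Shoelace sum Σ(x_i·y_{i+1} − x_{i+1}·y_i):
  i=1: 0.0672·1.1256 − -2.7839·0.6713 = +1.9444 (running +1.9444)
  i=2: -2.7839·-0.2206 − -3.0542·1.1256 = +4.0518 (running +5.9962)
  i=3: -3.0542·-1.8960 − -2.7510·-0.2206 = +5.1839 (running +11.1801)
  i=4: -2.7510·-2.5287 − -2.5646·-1.8960 = +2.0939 (running +13.2740)
  i=5: -2.5646·-3.8168 − -1.4162·-2.5287 = +6.2076 (running +19.4816)
  i=6: -1.4162·-1.2471 − 0.7351·-3.8168 = +4.5719 (running +24.0536)
  i=7: 0.7351·0.6713 − 0.0672·-1.2471 = +0.5773 (running +24.6309)
Area = |Σ|/2 = |24.6309|/2 = 12.3154

Area at t=0.928: 12.3154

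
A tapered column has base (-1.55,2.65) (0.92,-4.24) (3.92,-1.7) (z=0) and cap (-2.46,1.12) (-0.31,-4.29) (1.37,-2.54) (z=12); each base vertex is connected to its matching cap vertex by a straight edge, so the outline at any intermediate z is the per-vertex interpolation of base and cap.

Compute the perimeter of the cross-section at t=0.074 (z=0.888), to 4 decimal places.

Cross-section at t=0.074: each vertex is (1-t)·p0[i] + t·p1[i].
  v1: (1-0.074)·(-1.55,2.65) + 0.074·(-2.46,1.12) = (-1.6173,2.5368)
  v2: (1-0.074)·(0.92,-4.24) + 0.074·(-0.31,-4.29) = (0.8290,-4.2437)
  v3: (1-0.074)·(3.92,-1.7) + 0.074·(1.37,-2.54) = (3.7313,-1.7622)
Perimeter = Σ |v_{i+1} − v_i|:
  edge 1→2: √(2.4463² + -6.7805²) = 7.2083 (running 7.2083)
  edge 2→3: √(2.9023² + 2.4815²) = 3.8186 (running 11.0269)
  edge 3→1: √(-5.3486² + 4.2989²) = 6.8621 (running 17.8890)
Perimeter = 17.8890

Perimeter at t=0.074: 17.8890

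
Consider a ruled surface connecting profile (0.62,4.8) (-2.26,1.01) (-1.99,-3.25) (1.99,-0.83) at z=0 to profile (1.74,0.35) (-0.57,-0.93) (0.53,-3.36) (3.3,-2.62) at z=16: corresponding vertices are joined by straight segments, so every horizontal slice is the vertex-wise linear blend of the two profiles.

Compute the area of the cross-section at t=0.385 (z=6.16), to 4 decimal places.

Cross-section at t=0.385: each vertex is (1-t)·p0[i] + t·p1[i].
  v1: (1-0.385)·(0.62,4.8) + 0.385·(1.74,0.35) = (1.0512,3.0867)
  v2: (1-0.385)·(-2.26,1.01) + 0.385·(-0.57,-0.93) = (-1.6093,0.2631)
  v3: (1-0.385)·(-1.99,-3.25) + 0.385·(0.53,-3.36) = (-1.0198,-3.2923)
  v4: (1-0.385)·(1.99,-0.83) + 0.385·(3.3,-2.62) = (2.4943,-1.5192)
Shoelace sum Σ(x_i·y_{i+1} − x_{i+1}·y_i):
  i=1: 1.0512·0.2631 − -1.6093·3.0867 = +5.2442 (running +5.2442)
  i=2: -1.6093·-3.2923 − -1.0198·0.2631 = +5.5669 (running +10.8111)
  i=3: -1.0198·-1.5192 − 2.4943·-3.2923 = +9.7615 (running +20.5726)
  i=4: 2.4943·3.0867 − 1.0512·-1.5192 = +9.2964 (running +29.8690)
Area = |Σ|/2 = |29.8690|/2 = 14.9345

Area at t=0.385: 14.9345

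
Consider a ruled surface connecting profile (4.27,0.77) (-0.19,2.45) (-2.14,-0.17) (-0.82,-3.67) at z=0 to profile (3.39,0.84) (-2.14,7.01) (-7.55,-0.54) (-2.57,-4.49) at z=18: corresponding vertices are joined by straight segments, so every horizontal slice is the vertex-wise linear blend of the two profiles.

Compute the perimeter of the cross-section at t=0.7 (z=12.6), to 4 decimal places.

Cross-section at t=0.7: each vertex is (1-t)·p0[i] + t·p1[i].
  v1: (1-0.7)·(4.27,0.77) + 0.7·(3.39,0.84) = (3.6540,0.8190)
  v2: (1-0.7)·(-0.19,2.45) + 0.7·(-2.14,7.01) = (-1.5550,5.6420)
  v3: (1-0.7)·(-2.14,-0.17) + 0.7·(-7.55,-0.54) = (-5.9270,-0.4290)
  v4: (1-0.7)·(-0.82,-3.67) + 0.7·(-2.57,-4.49) = (-2.0450,-4.2440)
Perimeter = Σ |v_{i+1} − v_i|:
  edge 1→2: √(-5.2090² + 4.8230²) = 7.0989 (running 7.0989)
  edge 2→3: √(-4.3720² + -6.0710²) = 7.4814 (running 14.5803)
  edge 3→4: √(3.8820² + -3.8150²) = 5.4428 (running 20.0232)
  edge 4→1: √(5.6990² + 5.0630²) = 7.6232 (running 27.6463)
Perimeter = 27.6463

Perimeter at t=0.7: 27.6463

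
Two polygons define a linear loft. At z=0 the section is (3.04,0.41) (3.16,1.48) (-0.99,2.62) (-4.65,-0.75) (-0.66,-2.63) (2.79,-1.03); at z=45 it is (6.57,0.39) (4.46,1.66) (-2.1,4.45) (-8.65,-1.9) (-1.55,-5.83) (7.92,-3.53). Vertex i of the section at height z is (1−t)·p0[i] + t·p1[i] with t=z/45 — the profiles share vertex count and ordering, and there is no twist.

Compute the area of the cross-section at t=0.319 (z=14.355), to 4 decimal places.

Cross-section at t=0.319: each vertex is (1-t)·p0[i] + t·p1[i].
  v1: (1-0.319)·(3.04,0.41) + 0.319·(6.57,0.39) = (4.1661,0.4036)
  v2: (1-0.319)·(3.16,1.48) + 0.319·(4.46,1.66) = (3.5747,1.5374)
  v3: (1-0.319)·(-0.99,2.62) + 0.319·(-2.1,4.45) = (-1.3441,3.2038)
  v4: (1-0.319)·(-4.65,-0.75) + 0.319·(-8.65,-1.9) = (-5.9260,-1.1168)
  v5: (1-0.319)·(-0.66,-2.63) + 0.319·(-1.55,-5.83) = (-0.9439,-3.6508)
  v6: (1-0.319)·(2.79,-1.03) + 0.319·(7.92,-3.53) = (4.4265,-1.8275)
Shoelace sum Σ(x_i·y_{i+1} − x_{i+1}·y_i):
  i=1: 4.1661·1.5374 − 3.5747·0.4036 = +4.9622 (running +4.9622)
  i=2: 3.5747·3.2038 − -1.3441·1.5374 = +13.5189 (running +18.4811)
  i=3: -1.3441·-1.1168 − -5.9260·3.2038 = +20.4867 (running +38.9678)
  i=4: -5.9260·-3.6508 − -0.9439·-1.1168 = +20.5804 (running +59.5482)
  i=5: -0.9439·-1.8275 − 4.4265·-3.6508 = +17.8852 (running +77.4334)
  i=6: 4.4265·0.4036 − 4.1661·-1.8275 = +9.4001 (running +86.8335)
Area = |Σ|/2 = |86.8335|/2 = 43.4168

Area at t=0.319: 43.4168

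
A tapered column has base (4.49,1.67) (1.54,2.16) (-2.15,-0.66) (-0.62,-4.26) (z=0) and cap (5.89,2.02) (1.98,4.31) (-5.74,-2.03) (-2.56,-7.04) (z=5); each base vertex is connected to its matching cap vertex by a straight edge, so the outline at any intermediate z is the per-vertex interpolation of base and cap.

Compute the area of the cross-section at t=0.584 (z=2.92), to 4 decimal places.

Cross-section at t=0.584: each vertex is (1-t)·p0[i] + t·p1[i].
  v1: (1-0.584)·(4.49,1.67) + 0.584·(5.89,2.02) = (5.3076,1.8744)
  v2: (1-0.584)·(1.54,2.16) + 0.584·(1.98,4.31) = (1.7970,3.4156)
  v3: (1-0.584)·(-2.15,-0.66) + 0.584·(-5.74,-2.03) = (-4.2466,-1.4601)
  v4: (1-0.584)·(-0.62,-4.26) + 0.584·(-2.56,-7.04) = (-1.7530,-5.8835)
Shoelace sum Σ(x_i·y_{i+1} − x_{i+1}·y_i):
  i=1: 5.3076·3.4156 − 1.7970·1.8744 = +14.7604 (running +14.7604)
  i=2: 1.7970·-1.4601 − -4.2466·3.4156 = +11.8808 (running +26.6413)
  i=3: -4.2466·-5.8835 − -1.7530·-1.4601 = +22.4253 (running +49.0665)
  i=4: -1.7530·1.8744 − 5.3076·-5.8835 = +27.9416 (running +77.0081)
Area = |Σ|/2 = |77.0081|/2 = 38.5041

Area at t=0.584: 38.5041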